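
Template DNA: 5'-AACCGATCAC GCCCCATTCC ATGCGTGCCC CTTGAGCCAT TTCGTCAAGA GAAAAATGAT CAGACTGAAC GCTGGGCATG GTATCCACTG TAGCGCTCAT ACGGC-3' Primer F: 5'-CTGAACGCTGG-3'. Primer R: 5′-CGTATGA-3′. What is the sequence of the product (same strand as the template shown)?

5'-CTGAACGCTGGGCATGGTATCCACTGTAGCGCTCATACG-3'

Scanning the template, CTGAACGCTGG occurs at positions 65–75; this primer anneals to the bottom strand there with its 3' end pointing downstream.
The reverse primer's reverse complement is TCATACG, which matches the template at positions 97–103.
The product is the template from position 65 through 103 (39 bp).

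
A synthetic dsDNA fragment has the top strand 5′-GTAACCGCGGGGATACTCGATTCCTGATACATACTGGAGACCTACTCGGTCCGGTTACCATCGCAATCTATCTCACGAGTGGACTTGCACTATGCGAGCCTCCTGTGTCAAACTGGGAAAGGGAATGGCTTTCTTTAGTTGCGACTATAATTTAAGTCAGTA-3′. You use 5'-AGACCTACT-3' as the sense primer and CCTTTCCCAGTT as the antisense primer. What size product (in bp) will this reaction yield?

85 bp

Scanning the template, AGACCTACT occurs at positions 38–46; this primer anneals to the bottom strand there with its 3' end pointing downstream.
Reverse complement of the reverse primer: AACTGGGAAAGG. This occurs on the top strand at positions 111–122.
The product runs from position 38 to position 122, so its length is 122 − 38 + 1 = 85 bp.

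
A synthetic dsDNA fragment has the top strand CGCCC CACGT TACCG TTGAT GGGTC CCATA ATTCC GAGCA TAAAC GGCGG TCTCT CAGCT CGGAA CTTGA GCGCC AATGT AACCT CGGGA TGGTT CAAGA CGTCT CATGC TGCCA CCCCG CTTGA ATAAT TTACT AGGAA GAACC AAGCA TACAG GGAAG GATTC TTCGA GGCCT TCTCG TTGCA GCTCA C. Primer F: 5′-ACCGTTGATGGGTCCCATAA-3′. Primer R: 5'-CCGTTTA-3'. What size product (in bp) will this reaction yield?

Forward primer ACCGTTGATGGGTCCCATAA is found on the top strand at positions 12–31.
The reverse primer's reverse complement is TAAACGG, which matches the template at positions 41–47.
The product runs from position 12 to position 47, so its length is 47 − 12 + 1 = 36 bp.

36 bp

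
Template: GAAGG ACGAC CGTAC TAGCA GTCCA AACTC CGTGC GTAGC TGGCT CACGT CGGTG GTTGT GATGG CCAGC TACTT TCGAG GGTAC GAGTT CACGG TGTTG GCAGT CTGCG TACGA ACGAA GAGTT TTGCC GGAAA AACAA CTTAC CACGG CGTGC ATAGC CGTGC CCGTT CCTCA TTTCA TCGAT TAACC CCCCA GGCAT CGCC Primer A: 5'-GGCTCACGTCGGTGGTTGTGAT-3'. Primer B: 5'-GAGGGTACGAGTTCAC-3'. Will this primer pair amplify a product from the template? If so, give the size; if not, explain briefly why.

Primer A (GGCTCACGTCGGTGGTTGTGAT) matches the top strand at positions 42–63 (3' end points downstream).
Primer B (GAGGGTACGAGTTCAC) also matches the top strand directly, at positions 78–93 — its reverse complement GTGAACTCGTACCCTC is not present.
Both primers anneal to the bottom strand with 3' ends pointing the same way, so neither can prime synthesis back toward the other.

No product — both primers anneal to the same strand and extend in the same direction.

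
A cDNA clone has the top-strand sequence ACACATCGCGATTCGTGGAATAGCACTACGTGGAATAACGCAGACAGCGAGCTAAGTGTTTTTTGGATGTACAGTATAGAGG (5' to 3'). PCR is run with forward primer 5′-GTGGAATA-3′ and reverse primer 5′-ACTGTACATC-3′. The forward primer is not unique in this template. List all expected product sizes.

The forward primer GTGGAATA matches the top strand at positions 15–22, 30–37.
The reverse primer's reverse complement is GATGTACAGT, matching at positions 66–75.
Each forward site pairs with the reverse site to give a product ending at position 75: sizes 61, 46 bp.

61 bp, 46 bp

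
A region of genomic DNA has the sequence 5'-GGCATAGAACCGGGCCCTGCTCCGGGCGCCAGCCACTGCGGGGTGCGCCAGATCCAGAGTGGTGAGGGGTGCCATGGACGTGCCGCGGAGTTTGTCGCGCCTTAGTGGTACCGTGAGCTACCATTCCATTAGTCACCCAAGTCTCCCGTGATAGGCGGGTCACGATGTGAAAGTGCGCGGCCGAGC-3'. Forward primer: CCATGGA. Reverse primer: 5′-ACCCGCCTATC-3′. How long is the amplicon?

Forward primer CCATGGA is found on the top strand at positions 72–78.
The reverse primer's reverse complement is GATAGGCGGGT, which matches the template at positions 150–160.
Product length = (reverse-primer end) − (forward-primer start) + 1 = 160 − 72 + 1 = 89 bp.

89 bp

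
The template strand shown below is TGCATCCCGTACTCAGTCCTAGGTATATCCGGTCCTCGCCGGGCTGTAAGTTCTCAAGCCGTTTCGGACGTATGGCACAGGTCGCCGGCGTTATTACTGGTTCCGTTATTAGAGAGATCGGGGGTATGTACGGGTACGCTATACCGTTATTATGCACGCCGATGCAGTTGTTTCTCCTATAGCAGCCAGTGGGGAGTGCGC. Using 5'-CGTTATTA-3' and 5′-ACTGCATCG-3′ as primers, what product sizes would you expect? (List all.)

The forward primer CGTTATTA matches the top strand at positions 89–96, 104–111, 145–152.
The reverse primer's reverse complement is CGATGCAGT, matching at positions 160–168.
Each forward site pairs with the reverse site to give a product ending at position 168: sizes 80, 65, 24 bp.

80 bp, 65 bp, 24 bp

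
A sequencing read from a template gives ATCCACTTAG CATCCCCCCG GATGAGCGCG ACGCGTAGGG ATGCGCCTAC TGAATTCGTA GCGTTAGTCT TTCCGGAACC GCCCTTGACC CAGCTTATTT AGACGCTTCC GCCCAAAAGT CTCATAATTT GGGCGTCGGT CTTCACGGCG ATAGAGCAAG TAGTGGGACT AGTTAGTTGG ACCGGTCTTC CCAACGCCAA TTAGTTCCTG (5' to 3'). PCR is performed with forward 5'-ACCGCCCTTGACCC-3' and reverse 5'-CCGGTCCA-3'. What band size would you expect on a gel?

108 bp

Forward primer ACCGCCCTTGACCC is found on the top strand at positions 78–91.
The reverse primer's reverse complement is TGGACCGG, which matches the template at positions 178–185.
Product length = (reverse-primer end) − (forward-primer start) + 1 = 185 − 78 + 1 = 108 bp.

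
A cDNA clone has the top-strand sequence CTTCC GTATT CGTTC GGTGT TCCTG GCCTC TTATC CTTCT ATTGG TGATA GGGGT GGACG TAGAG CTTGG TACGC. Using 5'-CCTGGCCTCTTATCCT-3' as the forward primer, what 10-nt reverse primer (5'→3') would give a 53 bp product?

The forward primer binds at positions 22–37, so a 53 bp product ends at position 22 + 53 − 1 = 74.
The reverse primer anneals to the top strand over positions 65–74, i.e. to GCTTGGTACG.
Its sequence written 5'→3' is the reverse complement: CGTACCAAGC.

5'-CGTACCAAGC-3'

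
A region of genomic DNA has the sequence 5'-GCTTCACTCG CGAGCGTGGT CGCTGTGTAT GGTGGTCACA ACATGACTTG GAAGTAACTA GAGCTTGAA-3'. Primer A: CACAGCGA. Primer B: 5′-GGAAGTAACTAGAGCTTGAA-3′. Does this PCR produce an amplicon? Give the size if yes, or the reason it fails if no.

No product — the primers' 3' ends point away from each other.

Primer A (CACAGCGA) has reverse complement TCGCTGTG, which matches the top strand at positions 20–27; primer A anneals to the top strand there with its 3' end pointing upstream toward position 20.
Primer B (GGAAGTAACTAGAGCTTGAA) matches the top strand directly at positions 50–69; it anneals to the bottom strand with its 3' end pointing downstream toward position 69.
The 3' ends diverge (primer A extends toward position 1, primer B toward position 69), so the primers never converge on a shared product.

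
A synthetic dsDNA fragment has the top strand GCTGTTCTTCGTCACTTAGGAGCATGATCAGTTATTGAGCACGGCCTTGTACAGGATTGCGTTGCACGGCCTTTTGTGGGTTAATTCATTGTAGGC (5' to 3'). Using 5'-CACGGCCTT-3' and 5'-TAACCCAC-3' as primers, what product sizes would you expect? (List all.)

The forward primer CACGGCCTT matches the top strand at positions 40–48, 65–73.
The reverse primer's reverse complement is GTGGGTTA, matching at positions 76–83.
Each forward site pairs with the reverse site to give a product ending at position 83: sizes 44, 19 bp.

44 bp, 19 bp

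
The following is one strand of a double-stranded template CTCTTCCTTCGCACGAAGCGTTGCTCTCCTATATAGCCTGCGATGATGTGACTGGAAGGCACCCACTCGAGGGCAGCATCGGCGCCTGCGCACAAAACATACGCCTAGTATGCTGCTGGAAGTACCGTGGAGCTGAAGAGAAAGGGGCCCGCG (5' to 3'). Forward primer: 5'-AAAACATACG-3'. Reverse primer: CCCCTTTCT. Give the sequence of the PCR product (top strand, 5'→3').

5'-AAAACATACGCCTAGTATGCTGCTGGAAGTACCGTGGAGCTGAAGAGAAAGGGG-3'

Scanning the template, AAAACATACG occurs at positions 94–103; this primer anneals to the bottom strand there with its 3' end pointing downstream.
The reverse primer's reverse complement is AGAAAGGGG, which matches the template at positions 139–147.
The product is the template from position 94 through 147 (54 bp).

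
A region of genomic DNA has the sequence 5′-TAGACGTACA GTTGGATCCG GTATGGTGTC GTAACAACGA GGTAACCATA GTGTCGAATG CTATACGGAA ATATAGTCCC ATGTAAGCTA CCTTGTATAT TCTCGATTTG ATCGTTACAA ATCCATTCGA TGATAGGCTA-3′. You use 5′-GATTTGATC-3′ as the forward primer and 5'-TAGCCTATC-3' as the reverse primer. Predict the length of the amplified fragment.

The forward primer matches the template at positions 105–113.
Taking the reverse complement of TAGCCTATC gives GATAGGCTA, found at positions 132–140 on the template; the primer anneals here to the top strand with its 3' end pointing upstream.
The product runs from position 105 to position 140, so its length is 140 − 105 + 1 = 36 bp.

36 bp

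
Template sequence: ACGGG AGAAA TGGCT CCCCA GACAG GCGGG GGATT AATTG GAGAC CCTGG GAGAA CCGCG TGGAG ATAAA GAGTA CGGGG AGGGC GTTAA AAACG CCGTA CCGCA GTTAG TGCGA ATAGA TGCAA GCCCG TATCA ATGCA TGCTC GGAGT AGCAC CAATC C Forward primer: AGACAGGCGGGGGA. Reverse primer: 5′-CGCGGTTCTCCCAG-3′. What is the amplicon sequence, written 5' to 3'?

Forward primer AGACAGGCGGGGGA is found on the top strand at positions 20–33.
Reverse complement of the reverse primer: CTGGGAGAACCGCG. This occurs on the top strand at positions 47–60.
The product is the template from position 20 through 60 (41 bp).

5'-AGACAGGCGGGGGATTAATTGGAGACCCTGGGAGAACCGCG-3'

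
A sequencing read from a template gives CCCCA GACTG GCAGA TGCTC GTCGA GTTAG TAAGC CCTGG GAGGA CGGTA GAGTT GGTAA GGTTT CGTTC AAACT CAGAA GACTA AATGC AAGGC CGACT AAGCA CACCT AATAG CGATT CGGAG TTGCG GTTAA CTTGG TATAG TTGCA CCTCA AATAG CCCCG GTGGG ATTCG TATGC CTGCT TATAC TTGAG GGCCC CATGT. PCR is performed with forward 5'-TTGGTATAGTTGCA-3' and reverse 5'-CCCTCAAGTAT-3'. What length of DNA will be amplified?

61 bp

The forward primer matches the template at positions 137–150.
Taking the reverse complement of CCCTCAAGTAT gives ATACTTGAGGG, found at positions 187–197 on the template; the primer anneals here to the top strand with its 3' end pointing upstream.
Product length = (reverse-primer end) − (forward-primer start) + 1 = 197 − 137 + 1 = 61 bp.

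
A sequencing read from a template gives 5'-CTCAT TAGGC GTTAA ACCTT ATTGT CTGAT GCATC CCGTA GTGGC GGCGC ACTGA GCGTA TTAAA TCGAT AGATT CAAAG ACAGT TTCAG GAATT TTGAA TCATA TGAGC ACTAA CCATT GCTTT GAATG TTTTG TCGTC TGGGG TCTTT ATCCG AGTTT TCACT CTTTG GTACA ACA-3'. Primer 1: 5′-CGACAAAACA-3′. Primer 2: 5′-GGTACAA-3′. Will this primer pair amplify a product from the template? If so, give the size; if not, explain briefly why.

No product — the primers' 3' ends point away from each other.

Primer 1 (CGACAAAACA) has reverse complement TGTTTTGTCG, which matches the top strand at positions 129–138; primer 1 anneals to the top strand there with its 3' end pointing upstream toward position 129.
Primer 2 (GGTACAA) matches the top strand directly at positions 170–176; it anneals to the bottom strand with its 3' end pointing downstream toward position 176.
The 3' ends diverge (primer 1 extends toward position 1, primer 2 toward position 178), so the primers never converge on a shared product.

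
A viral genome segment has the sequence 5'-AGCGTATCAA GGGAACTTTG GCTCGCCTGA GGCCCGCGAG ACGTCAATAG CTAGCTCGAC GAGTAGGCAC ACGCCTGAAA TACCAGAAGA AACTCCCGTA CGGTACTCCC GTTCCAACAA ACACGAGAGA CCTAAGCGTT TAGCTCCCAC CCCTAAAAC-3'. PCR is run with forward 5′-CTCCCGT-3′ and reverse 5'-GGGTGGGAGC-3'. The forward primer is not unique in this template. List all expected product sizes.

60 bp, 47 bp

The forward primer CTCCCGT matches the top strand at positions 93–99, 106–112.
The reverse primer's reverse complement is GCTCCCACCC, matching at positions 143–152.
Each forward site pairs with the reverse site to give a product ending at position 152: sizes 60, 47 bp.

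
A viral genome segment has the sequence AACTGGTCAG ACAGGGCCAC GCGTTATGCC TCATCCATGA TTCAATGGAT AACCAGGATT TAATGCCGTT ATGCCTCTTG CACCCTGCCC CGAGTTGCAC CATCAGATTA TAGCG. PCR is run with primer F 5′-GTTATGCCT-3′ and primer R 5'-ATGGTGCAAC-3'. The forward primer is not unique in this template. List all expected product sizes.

81 bp, 36 bp

The forward primer GTTATGCCT matches the top strand at positions 23–31, 68–76.
The reverse primer's reverse complement is GTTGCACCAT, matching at positions 94–103.
Each forward site pairs with the reverse site to give a product ending at position 103: sizes 81, 36 bp.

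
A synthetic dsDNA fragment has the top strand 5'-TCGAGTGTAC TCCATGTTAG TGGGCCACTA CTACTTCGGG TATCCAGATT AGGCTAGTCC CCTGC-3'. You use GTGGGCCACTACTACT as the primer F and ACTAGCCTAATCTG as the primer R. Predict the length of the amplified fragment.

39 bp

Scanning the template, GTGGGCCACTACTACT occurs at positions 20–35; this primer anneals to the bottom strand there with its 3' end pointing downstream.
Taking the reverse complement of ACTAGCCTAATCTG gives CAGATTAGGCTAGT, found at positions 45–58 on the template; the primer anneals here to the top strand with its 3' end pointing upstream.
Product length = (reverse-primer end) − (forward-primer start) + 1 = 58 − 20 + 1 = 39 bp.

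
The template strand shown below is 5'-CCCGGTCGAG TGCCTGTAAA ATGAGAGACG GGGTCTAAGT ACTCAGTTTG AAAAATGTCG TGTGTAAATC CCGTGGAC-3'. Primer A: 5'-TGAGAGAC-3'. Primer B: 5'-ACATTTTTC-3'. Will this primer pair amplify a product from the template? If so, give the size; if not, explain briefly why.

Yes — a 37 bp product.

Primer A (TGAGAGAC) matches the top strand at positions 22–29; it acts as a forward primer.
Primer B's reverse complement is GAAAAATGT, matching the top strand at positions 50–58; it acts as a reverse primer.
The 3' ends face each other across positions 22–58, giving a 37 bp product.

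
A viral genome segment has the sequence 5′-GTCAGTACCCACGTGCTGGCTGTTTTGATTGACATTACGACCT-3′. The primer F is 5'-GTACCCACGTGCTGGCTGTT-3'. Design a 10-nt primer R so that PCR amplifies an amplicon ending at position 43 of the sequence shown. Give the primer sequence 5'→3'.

The forward primer binds at positions 5–24; the product's 3' end on the top strand is position 43.
The reverse primer anneals to the top strand over positions 34–43, i.e. to ATTACGACCT.
Its sequence written 5'→3' is the reverse complement: AGGTCGTAAT.

5'-AGGTCGTAAT-3'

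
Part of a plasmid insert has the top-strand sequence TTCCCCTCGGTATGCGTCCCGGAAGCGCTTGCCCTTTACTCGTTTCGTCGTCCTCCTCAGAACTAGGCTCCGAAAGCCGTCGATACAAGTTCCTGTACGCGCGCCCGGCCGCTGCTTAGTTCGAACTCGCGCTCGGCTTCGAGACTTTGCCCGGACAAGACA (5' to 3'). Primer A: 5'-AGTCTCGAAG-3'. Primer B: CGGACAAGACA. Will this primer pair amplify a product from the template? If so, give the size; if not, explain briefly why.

Primer A (AGTCTCGAAG) has reverse complement CTTCGAGACT, which matches the top strand at positions 137–146; primer A anneals to the top strand there with its 3' end pointing upstream toward position 137.
Primer B (CGGACAAGACA) matches the top strand directly at positions 152–162; it anneals to the bottom strand with its 3' end pointing downstream toward position 162.
The 3' ends diverge (primer A extends toward position 1, primer B toward position 162), so the primers never converge on a shared product.

No product — the primers' 3' ends point away from each other.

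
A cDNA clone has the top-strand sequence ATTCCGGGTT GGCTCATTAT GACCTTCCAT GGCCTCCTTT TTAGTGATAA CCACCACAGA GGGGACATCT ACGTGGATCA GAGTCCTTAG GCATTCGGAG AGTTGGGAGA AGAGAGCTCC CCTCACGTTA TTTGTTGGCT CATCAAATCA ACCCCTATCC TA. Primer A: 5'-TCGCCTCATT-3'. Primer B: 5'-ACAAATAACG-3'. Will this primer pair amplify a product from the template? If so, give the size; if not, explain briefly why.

No product — primer A has no binding site in the template.

Primer A (TCGCCTCATT) does not match the top strand, and its reverse complement AATGAGGCGA does not match either.
With no annealing site for primer A, no amplification occurs.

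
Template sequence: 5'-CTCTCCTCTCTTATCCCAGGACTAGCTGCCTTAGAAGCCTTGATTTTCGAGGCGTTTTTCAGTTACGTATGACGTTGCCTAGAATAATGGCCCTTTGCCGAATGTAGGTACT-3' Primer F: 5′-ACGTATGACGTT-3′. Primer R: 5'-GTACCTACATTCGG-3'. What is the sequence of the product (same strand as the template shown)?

Forward primer ACGTATGACGTT is found on the top strand at positions 65–76.
Taking the reverse complement of GTACCTACATTCGG gives CCGAATGTAGGTAC, found at positions 98–111 on the template; the primer anneals here to the top strand with its 3' end pointing upstream.
The product is the template from position 65 through 111 (47 bp).

5'-ACGTATGACGTTGCCTAGAATAATGGCCCTTTGCCGAATGTAGGTAC-3'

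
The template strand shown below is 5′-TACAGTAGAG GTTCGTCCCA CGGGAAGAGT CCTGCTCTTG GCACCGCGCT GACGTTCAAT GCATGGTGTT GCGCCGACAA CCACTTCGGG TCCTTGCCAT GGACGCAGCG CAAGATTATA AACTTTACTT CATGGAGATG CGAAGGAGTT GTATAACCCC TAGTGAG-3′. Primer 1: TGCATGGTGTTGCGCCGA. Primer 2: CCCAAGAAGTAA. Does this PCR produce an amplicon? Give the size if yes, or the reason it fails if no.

Primer 2 (CCCAAGAAGTAA) does not match the top strand, and its reverse complement TTACTTCTTGGG does not match either.
With no annealing site for primer 2, no amplification occurs.

No product — primer 2 has no binding site in the template.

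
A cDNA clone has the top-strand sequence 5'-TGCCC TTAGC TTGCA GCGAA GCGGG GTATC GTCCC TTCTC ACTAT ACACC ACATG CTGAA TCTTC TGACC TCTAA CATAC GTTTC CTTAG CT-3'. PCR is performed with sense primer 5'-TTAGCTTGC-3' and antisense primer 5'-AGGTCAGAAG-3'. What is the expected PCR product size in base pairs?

The forward primer matches the template at positions 6–14.
Reverse complement of the reverse primer: CTTCTGACCT. This occurs on the top strand at positions 62–71.
Amplicon spans positions 6–71: 66 bp.

66 bp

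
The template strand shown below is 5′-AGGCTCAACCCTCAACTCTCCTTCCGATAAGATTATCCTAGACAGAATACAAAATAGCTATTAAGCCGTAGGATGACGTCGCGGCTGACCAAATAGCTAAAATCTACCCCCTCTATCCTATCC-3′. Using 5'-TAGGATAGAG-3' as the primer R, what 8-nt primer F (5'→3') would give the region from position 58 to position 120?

The reverse primer's reverse complement CTCTATCCTA matches the template at positions 111–120; the product starts at position 58.
The forward primer is identical to the top strand over positions 58–65: CTATTAAG.

5'-CTATTAAG-3'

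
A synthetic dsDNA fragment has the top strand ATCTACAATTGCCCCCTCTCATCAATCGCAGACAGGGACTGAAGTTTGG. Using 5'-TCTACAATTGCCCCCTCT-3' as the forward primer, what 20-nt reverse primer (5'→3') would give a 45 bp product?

The forward primer binds at positions 2–19, so a 45 bp product ends at position 2 + 45 − 1 = 46.
The reverse primer anneals to the top strand over positions 27–46, i.e. to CGCAGACAGGGACTGAAGTT.
Its sequence written 5'→3' is the reverse complement: AACTTCAGTCCCTGTCTGCG.

5'-AACTTCAGTCCCTGTCTGCG-3'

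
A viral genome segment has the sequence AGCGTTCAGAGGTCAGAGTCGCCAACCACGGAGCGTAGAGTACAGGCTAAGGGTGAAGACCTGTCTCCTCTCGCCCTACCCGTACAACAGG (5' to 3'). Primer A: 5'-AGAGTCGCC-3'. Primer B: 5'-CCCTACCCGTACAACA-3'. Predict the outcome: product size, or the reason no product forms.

Primer A (AGAGTCGCC) matches the top strand at positions 15–23 (3' end points downstream).
Primer B (CCCTACCCGTACAACA) also matches the top strand directly, at positions 74–89 — its reverse complement TGTTGTACGGGTAGGG is not present.
Both primers anneal to the bottom strand with 3' ends pointing the same way, so neither can prime synthesis back toward the other.

No product — both primers anneal to the same strand and extend in the same direction.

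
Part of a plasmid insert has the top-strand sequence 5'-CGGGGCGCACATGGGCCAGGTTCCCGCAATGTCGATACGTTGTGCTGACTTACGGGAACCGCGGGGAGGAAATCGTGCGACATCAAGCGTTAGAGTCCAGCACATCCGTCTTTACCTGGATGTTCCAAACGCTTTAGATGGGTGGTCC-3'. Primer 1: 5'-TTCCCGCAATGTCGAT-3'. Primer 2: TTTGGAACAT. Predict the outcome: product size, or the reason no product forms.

Primer 1 (TTCCCGCAATGTCGAT) matches the top strand at positions 21–36; it acts as a forward primer.
Primer 2's reverse complement is ATGTTCCAAA, matching the top strand at positions 120–129; it acts as a reverse primer.
The 3' ends face each other across positions 21–129, giving a 109 bp product.

Yes — a 109 bp product.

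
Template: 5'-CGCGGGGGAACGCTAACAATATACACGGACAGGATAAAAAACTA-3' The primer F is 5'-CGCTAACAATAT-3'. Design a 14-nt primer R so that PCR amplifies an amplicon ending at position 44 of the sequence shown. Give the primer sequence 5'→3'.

5'-TAGTTTTTTATCCT-3'

The forward primer binds at positions 11–22; the product's 3' end on the top strand is position 44.
The reverse primer anneals to the top strand over positions 31–44, i.e. to AGGATAAAAAACTA.
Its sequence written 5'→3' is the reverse complement: TAGTTTTTTATCCT.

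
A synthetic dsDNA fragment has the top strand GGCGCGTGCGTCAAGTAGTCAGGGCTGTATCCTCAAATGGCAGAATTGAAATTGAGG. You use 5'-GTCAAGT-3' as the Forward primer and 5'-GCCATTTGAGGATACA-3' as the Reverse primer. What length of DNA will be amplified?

32 bp

Forward primer GTCAAGT is found on the top strand at positions 10–16.
Taking the reverse complement of GCCATTTGAGGATACA gives TGTATCCTCAAATGGC, found at positions 26–41 on the template; the primer anneals here to the top strand with its 3' end pointing upstream.
Amplicon spans positions 10–41: 32 bp.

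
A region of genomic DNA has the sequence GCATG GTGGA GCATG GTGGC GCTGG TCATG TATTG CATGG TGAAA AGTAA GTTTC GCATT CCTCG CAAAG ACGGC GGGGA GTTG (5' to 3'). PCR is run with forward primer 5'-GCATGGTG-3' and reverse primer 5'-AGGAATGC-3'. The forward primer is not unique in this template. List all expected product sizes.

63 bp, 53 bp, 29 bp

The forward primer GCATGGTG matches the top strand at positions 1–8, 11–18, 35–42.
The reverse primer's reverse complement is GCATTCCT, matching at positions 56–63.
Each forward site pairs with the reverse site to give a product ending at position 63: sizes 63, 53, 29 bp.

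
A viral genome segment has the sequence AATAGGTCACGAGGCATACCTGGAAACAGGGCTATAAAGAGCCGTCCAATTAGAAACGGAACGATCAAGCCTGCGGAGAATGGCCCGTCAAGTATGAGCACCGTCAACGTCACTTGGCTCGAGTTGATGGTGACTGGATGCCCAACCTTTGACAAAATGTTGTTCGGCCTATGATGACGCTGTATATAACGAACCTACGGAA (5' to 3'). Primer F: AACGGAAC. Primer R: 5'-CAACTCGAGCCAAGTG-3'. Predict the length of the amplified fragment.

72 bp

Forward primer AACGGAAC is found on the top strand at positions 55–62.
The reverse primer's reverse complement is CACTTGGCTCGAGTTG, which matches the template at positions 111–126.
Product length = (reverse-primer end) − (forward-primer start) + 1 = 126 − 55 + 1 = 72 bp.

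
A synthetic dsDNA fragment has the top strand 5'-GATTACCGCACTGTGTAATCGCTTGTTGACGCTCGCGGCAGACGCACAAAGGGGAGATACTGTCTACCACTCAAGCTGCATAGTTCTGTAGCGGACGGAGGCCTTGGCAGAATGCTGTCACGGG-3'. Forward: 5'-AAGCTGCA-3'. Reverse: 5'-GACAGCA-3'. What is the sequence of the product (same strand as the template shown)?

5'-AAGCTGCATAGTTCTGTAGCGGACGGAGGCCTTGGCAGAATGCTGTC-3'

Forward primer AAGCTGCA is found on the top strand at positions 73–80.
The reverse primer's reverse complement is TGCTGTC, which matches the template at positions 113–119.
The product is the template from position 73 through 119 (47 bp).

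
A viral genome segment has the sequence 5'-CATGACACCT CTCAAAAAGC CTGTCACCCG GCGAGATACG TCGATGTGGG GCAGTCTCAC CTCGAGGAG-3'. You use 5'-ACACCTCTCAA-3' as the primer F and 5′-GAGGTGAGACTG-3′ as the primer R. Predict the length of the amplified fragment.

59 bp

Forward primer ACACCTCTCAA is found on the top strand at positions 5–15.
Taking the reverse complement of GAGGTGAGACTG gives CAGTCTCACCTC, found at positions 52–63 on the template; the primer anneals here to the top strand with its 3' end pointing upstream.
The product runs from position 5 to position 63, so its length is 63 − 5 + 1 = 59 bp.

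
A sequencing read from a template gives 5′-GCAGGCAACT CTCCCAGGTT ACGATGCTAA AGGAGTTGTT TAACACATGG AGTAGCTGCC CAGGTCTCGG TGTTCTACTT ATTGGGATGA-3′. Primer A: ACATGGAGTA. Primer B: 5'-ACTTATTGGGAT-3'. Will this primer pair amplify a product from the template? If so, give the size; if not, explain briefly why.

No product — both primers anneal to the same strand and extend in the same direction.

Primer A (ACATGGAGTA) matches the top strand at positions 45–54 (3' end points downstream).
Primer B (ACTTATTGGGAT) also matches the top strand directly, at positions 77–88 — its reverse complement ATCCCAATAAGT is not present.
Both primers anneal to the bottom strand with 3' ends pointing the same way, so neither can prime synthesis back toward the other.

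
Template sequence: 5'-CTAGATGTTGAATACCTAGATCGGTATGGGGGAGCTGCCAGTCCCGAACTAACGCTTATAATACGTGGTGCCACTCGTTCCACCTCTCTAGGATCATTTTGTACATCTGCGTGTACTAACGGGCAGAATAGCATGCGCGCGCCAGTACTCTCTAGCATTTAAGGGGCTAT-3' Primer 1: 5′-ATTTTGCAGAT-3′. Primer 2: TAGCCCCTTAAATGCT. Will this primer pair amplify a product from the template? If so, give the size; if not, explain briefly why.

No product — primer 1 has no binding site in the template.

Primer 1 (ATTTTGCAGAT) does not match the top strand, and its reverse complement ATCTGCAAAAT does not match either.
With no annealing site for primer 1, no amplification occurs.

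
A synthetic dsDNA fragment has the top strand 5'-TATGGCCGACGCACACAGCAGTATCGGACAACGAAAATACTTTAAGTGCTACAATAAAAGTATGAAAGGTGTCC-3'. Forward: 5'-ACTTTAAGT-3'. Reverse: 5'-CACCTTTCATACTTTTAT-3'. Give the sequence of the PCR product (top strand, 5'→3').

The forward primer matches the template at positions 39–47.
The reverse primer's reverse complement is ATAAAAGTATGAAAGGTG, which matches the template at positions 54–71.
The product is the template from position 39 through 71 (33 bp).

5'-ACTTTAAGTGCTACAATAAAAGTATGAAAGGTG-3'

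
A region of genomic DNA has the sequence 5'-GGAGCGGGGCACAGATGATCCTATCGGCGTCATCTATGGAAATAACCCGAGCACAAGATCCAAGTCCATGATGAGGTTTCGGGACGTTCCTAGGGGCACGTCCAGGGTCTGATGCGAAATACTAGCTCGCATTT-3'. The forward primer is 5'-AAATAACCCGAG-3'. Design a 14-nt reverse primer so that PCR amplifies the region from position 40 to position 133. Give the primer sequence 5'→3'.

The product's 3' end on the top strand is position 133.
The reverse primer anneals to the top strand over positions 120–133, i.e. to TACTAGCTCGCATT.
Its sequence written 5'→3' is the reverse complement: AATGCGAGCTAGTA.

5'-AATGCGAGCTAGTA-3'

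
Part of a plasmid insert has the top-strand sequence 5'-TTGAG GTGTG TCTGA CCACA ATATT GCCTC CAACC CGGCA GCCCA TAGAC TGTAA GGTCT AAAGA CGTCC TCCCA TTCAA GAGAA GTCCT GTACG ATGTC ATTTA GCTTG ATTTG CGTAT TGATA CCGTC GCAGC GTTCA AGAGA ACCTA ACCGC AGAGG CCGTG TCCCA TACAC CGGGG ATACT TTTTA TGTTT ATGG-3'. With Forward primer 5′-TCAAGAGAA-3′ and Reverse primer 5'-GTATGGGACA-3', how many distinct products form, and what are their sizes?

The forward primer TCAAGAGAA matches the top strand at positions 77–85, 138–146.
The reverse primer's reverse complement is TGTCCCATAC, matching at positions 164–173.
Each forward site pairs with the reverse site to give a product ending at position 173: sizes 97, 36 bp.

Two products: 97 bp, 36 bp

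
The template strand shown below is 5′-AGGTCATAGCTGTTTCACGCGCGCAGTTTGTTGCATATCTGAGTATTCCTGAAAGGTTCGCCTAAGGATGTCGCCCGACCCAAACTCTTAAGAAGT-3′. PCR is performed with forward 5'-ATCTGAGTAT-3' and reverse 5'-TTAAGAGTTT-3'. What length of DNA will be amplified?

The forward primer matches the template at positions 37–46.
Reverse complement of the reverse primer: AAACTCTTAA. This occurs on the top strand at positions 82–91.
The product runs from position 37 to position 91, so its length is 91 − 37 + 1 = 55 bp.

55 bp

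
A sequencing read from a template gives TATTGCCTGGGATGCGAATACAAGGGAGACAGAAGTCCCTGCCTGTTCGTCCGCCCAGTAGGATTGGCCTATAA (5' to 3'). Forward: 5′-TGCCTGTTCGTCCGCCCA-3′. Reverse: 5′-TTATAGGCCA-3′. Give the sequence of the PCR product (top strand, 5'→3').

Scanning the template, TGCCTGTTCGTCCGCCCA occurs at positions 40–57; this primer anneals to the bottom strand there with its 3' end pointing downstream.
Taking the reverse complement of TTATAGGCCA gives TGGCCTATAA, found at positions 65–74 on the template; the primer anneals here to the top strand with its 3' end pointing upstream.
The product is the template from position 40 through 74 (35 bp).

5'-TGCCTGTTCGTCCGCCCAGTAGGATTGGCCTATAA-3'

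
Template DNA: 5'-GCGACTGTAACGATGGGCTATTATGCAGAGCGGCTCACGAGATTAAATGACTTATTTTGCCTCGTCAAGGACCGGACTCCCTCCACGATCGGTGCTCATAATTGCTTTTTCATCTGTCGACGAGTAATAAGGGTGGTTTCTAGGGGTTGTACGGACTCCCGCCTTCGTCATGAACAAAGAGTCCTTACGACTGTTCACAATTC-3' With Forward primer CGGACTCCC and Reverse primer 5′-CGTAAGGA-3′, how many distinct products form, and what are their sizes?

Two products: 117 bp, 38 bp

The forward primer CGGACTCCC matches the top strand at positions 73–81, 152–160.
The reverse primer's reverse complement is TCCTTACG, matching at positions 182–189.
Each forward site pairs with the reverse site to give a product ending at position 189: sizes 117, 38 bp.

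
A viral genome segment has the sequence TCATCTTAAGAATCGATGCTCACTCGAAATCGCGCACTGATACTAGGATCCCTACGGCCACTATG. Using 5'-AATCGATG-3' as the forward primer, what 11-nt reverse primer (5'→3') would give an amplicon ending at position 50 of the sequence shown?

5'-GATCCTAGTAT-3'

The forward primer binds at positions 11–18; the product's 3' end on the top strand is position 50.
The reverse primer anneals to the top strand over positions 40–50, i.e. to ATACTAGGATC.
Its sequence written 5'→3' is the reverse complement: GATCCTAGTAT.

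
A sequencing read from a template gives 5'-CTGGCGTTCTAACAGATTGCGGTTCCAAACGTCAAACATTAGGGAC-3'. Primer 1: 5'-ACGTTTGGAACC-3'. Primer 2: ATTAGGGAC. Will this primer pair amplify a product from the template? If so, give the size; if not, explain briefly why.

Primer 1 (ACGTTTGGAACC) has reverse complement GGTTCCAAACGT, which matches the top strand at positions 21–32; primer 1 anneals to the top strand there with its 3' end pointing upstream toward position 21.
Primer 2 (ATTAGGGAC) matches the top strand directly at positions 38–46; it anneals to the bottom strand with its 3' end pointing downstream toward position 46.
The 3' ends diverge (primer 1 extends toward position 1, primer 2 toward position 46), so the primers never converge on a shared product.

No product — the primers' 3' ends point away from each other.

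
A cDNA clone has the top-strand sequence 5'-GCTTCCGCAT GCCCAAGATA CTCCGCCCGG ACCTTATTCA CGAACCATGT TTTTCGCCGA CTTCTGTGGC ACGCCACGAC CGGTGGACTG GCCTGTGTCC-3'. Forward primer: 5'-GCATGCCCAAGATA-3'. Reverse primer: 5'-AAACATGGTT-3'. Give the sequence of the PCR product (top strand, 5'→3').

Forward primer GCATGCCCAAGATA is found on the top strand at positions 7–20.
The reverse primer's reverse complement is AACCATGTTT, which matches the template at positions 43–52.
The product is the template from position 7 through 52 (46 bp).

5'-GCATGCCCAAGATACTCCGCCCGGACCTTATTCACGAACCATGTTT-3'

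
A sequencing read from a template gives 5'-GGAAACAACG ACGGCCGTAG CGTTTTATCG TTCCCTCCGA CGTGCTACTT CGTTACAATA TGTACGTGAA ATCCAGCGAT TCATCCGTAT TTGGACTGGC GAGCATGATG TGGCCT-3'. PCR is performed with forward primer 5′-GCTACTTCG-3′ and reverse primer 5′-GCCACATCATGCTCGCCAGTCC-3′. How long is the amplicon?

71 bp

Forward primer GCTACTTCG is found on the top strand at positions 44–52.
Taking the reverse complement of GCCACATCATGCTCGCCAGTCC gives GGACTGGCGAGCATGATGTGGC, found at positions 93–114 on the template; the primer anneals here to the top strand with its 3' end pointing upstream.
Amplicon spans positions 44–114: 71 bp.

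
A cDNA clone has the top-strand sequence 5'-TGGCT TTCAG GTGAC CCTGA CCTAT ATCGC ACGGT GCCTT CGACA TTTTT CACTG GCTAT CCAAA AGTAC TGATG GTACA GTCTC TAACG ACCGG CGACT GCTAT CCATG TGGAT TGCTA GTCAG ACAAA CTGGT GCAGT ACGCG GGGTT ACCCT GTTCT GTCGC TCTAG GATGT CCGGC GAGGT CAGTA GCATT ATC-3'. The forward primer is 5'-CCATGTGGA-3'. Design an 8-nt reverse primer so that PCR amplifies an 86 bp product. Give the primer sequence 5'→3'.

5'-CTACTGAC-3'

The forward primer binds at positions 106–114, so an 86 bp product ends at position 106 + 86 − 1 = 191.
The reverse primer anneals to the top strand over positions 184–191, i.e. to GTCAGTAG.
Its sequence written 5'→3' is the reverse complement: CTACTGAC.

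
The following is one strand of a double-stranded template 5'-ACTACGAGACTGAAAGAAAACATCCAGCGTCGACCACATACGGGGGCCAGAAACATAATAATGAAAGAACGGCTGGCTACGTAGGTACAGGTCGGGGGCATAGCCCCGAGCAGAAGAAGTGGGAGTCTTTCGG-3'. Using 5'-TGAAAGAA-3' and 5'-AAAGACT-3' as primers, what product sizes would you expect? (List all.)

The forward primer TGAAAGAA matches the top strand at positions 11–18, 62–69.
The reverse primer's reverse complement is AGTCTTT, matching at positions 124–130.
Each forward site pairs with the reverse site to give a product ending at position 130: sizes 120, 69 bp.

120 bp, 69 bp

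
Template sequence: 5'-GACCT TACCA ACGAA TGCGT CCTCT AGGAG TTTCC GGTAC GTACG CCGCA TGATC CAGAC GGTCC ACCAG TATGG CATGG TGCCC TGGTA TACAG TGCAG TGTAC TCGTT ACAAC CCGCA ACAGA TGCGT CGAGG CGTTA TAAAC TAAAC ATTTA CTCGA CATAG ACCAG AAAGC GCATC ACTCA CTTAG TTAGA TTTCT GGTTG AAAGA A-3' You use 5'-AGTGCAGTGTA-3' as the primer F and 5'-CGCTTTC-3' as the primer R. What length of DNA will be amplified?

The forward primer matches the template at positions 94–104.
Taking the reverse complement of CGCTTTC gives GAAAGCG, found at positions 170–176 on the template; the primer anneals here to the top strand with its 3' end pointing upstream.
The product runs from position 94 to position 176, so its length is 176 − 94 + 1 = 83 bp.

83 bp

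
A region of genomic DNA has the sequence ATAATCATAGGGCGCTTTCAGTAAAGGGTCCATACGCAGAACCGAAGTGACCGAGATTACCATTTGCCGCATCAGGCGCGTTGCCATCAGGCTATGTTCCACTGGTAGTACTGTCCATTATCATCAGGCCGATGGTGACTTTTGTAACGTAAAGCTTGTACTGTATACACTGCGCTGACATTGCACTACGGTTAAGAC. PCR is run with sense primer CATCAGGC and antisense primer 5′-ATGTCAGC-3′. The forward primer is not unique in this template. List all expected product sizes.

The forward primer CATCAGGC matches the top strand at positions 70–77, 85–92, 122–129.
The reverse primer's reverse complement is GCTGACAT, matching at positions 174–181.
Each forward site pairs with the reverse site to give a product ending at position 181: sizes 112, 97, 60 bp.

112 bp, 97 bp, 60 bp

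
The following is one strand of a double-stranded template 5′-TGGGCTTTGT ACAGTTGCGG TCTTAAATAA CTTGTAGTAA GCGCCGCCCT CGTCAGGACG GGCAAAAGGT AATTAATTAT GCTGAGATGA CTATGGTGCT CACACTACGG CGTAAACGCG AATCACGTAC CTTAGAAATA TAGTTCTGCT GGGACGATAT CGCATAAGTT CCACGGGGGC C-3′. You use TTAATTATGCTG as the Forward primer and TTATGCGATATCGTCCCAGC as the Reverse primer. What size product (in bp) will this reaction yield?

95 bp

Scanning the template, TTAATTATGCTG occurs at positions 73–84; this primer anneals to the bottom strand there with its 3' end pointing downstream.
The reverse primer's reverse complement is GCTGGGACGATATCGCATAA, which matches the template at positions 148–167.
The product runs from position 73 to position 167, so its length is 167 − 73 + 1 = 95 bp.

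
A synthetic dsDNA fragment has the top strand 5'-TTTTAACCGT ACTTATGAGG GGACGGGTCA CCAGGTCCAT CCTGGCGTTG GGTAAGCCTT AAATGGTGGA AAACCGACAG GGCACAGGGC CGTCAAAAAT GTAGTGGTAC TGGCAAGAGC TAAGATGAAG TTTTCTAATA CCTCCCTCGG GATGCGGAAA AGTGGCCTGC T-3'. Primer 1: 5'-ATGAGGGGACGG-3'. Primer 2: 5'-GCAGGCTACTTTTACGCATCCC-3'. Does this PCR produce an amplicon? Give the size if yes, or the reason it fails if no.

Primer 2 (GCAGGCTACTTTTACGCATCCC) does not match the top strand, and its reverse complement GGGATGCGTAAAAGTAGCCTGC does not match either.
With no annealing site for primer 2, no amplification occurs.

No product — primer 2 has no binding site in the template.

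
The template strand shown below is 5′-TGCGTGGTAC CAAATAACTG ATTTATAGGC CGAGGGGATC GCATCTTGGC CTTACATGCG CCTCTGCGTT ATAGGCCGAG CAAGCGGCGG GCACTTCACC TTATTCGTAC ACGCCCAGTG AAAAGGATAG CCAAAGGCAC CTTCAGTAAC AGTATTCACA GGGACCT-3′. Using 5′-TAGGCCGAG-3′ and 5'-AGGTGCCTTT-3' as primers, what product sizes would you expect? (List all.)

The forward primer TAGGCCGAG matches the top strand at positions 26–34, 72–80.
The reverse primer's reverse complement is AAAGGCACCT, matching at positions 133–142.
Each forward site pairs with the reverse site to give a product ending at position 142: sizes 117, 71 bp.

117 bp, 71 bp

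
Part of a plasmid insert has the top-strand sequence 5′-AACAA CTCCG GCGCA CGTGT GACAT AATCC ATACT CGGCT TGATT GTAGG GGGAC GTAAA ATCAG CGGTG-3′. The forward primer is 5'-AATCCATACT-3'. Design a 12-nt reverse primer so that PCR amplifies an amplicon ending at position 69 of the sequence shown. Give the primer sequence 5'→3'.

5'-ACCGCTGATTTT-3'

The forward primer binds at positions 26–35; the product's 3' end on the top strand is position 69.
The reverse primer anneals to the top strand over positions 58–69, i.e. to AAAATCAGCGGT.
Its sequence written 5'→3' is the reverse complement: ACCGCTGATTTT.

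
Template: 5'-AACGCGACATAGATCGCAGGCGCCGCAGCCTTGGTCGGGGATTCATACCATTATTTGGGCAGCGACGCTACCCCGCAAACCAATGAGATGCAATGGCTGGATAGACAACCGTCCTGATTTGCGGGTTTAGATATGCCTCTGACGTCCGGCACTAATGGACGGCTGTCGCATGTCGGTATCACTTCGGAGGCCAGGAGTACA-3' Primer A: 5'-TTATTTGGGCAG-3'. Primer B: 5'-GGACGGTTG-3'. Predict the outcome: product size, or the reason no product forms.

Primer A (TTATTTGGGCAG) matches the top strand at positions 51–62; it acts as a forward primer.
Primer B's reverse complement is CAACCGTCC, matching the top strand at positions 106–114; it acts as a reverse primer.
The 3' ends face each other across positions 51–114, giving a 64 bp product.

Yes — a 64 bp product.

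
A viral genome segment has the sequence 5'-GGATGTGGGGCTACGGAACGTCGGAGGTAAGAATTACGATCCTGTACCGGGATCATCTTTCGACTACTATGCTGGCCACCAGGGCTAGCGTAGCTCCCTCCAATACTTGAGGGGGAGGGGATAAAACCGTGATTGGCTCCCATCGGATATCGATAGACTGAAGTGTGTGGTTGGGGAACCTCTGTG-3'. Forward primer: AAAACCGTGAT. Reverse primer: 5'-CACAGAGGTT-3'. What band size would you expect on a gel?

64 bp

Scanning the template, AAAACCGTGAT occurs at positions 123–133; this primer anneals to the bottom strand there with its 3' end pointing downstream.
The reverse primer's reverse complement is AACCTCTGTG, which matches the template at positions 177–186.
Product length = (reverse-primer end) − (forward-primer start) + 1 = 186 − 123 + 1 = 64 bp.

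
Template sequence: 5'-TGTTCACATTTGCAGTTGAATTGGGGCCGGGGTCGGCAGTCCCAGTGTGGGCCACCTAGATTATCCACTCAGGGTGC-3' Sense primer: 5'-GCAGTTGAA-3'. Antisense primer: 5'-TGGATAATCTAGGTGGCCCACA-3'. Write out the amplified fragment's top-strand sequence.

Forward primer GCAGTTGAA is found on the top strand at positions 12–20.
Taking the reverse complement of TGGATAATCTAGGTGGCCCACA gives TGTGGGCCACCTAGATTATCCA, found at positions 46–67 on the template; the primer anneals here to the top strand with its 3' end pointing upstream.
The product is the template from position 12 through 67 (56 bp).

5'-GCAGTTGAATTGGGGCCGGGGTCGGCAGTCCCAGTGTGGGCCACCTAGATTATCCA-3'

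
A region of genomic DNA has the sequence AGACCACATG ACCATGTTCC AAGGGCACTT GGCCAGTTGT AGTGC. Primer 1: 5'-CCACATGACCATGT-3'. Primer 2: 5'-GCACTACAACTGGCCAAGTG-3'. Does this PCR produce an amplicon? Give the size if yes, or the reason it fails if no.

Primer 1 (CCACATGACCATGT) matches the top strand at positions 4–17; it acts as a forward primer.
Primer 2's reverse complement is CACTTGGCCAGTTGTAGTGC, matching the top strand at positions 26–45; it acts as a reverse primer.
The 3' ends face each other across positions 4–45, giving a 42 bp product.

Yes — a 42 bp product.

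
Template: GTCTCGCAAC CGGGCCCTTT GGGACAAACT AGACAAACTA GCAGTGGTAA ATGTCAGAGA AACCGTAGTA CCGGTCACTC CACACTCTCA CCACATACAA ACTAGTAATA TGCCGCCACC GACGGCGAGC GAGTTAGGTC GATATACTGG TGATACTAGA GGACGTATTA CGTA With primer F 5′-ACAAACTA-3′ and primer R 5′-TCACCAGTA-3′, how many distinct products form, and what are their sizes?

The forward primer ACAAACTA matches the top strand at positions 24–31, 33–40, 97–104.
The reverse primer's reverse complement is TACTGGTGA, matching at positions 145–153.
Each forward site pairs with the reverse site to give a product ending at position 153: sizes 130, 121, 57 bp.

Three products: 130 bp, 121 bp, 57 bp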